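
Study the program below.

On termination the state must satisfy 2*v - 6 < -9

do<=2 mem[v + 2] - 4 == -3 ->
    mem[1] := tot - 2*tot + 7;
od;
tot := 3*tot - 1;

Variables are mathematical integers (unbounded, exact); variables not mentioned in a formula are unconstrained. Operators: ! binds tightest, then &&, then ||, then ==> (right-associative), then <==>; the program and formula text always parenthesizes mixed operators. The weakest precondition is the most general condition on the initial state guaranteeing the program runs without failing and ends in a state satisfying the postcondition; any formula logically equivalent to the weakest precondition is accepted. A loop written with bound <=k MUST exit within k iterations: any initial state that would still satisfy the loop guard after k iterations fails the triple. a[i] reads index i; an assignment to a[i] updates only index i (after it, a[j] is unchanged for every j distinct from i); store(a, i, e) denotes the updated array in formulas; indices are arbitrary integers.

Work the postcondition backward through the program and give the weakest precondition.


Working backward. After the program, the postcondition 2*v - 6 < -9 must hold; in canonical form it is 2*v < -3.
Before tot := 3*tot - 1: 2*v < -3
Before the loop (bound <=2), unroll the exhaustion recursion (WP_0 = exit-now case; WP_j = one more guarded iteration, up to j = 2):
  WP_0: (!(mem[v + 2] == 1)) && 2*v < -3
  WP_1: (mem[v + 2] == 1 ==> ((!(store(mem, 1, -tot + 7)[v + 2] == 1)) && 2*v < -3)) && ((!(mem[v + 2] == 1)) ==> 2*v < -3)
  WP_2: (mem[v + 2] == 1 ==> ((store(mem, 1, -tot + 7)[v + 2] == 1 ==> ((!(store(store(mem, 1, -tot + 7), 1, -tot + 7)[v + 2] == 1)) && 2*v < -3)) && ((!(store(mem, 1, -tot + 7)[v + 2] == 1)) ==> 2*v < -3))) && ((!(mem[v + 2] == 1)) ==> 2*v < -3)
So before the loop: (mem[v + 2] == 1 ==> ((store(mem, 1, -tot + 7)[v + 2] == 1 ==> ((!(store(store(mem, 1, -tot + 7), 1, -tot + 7)[v + 2] == 1)) && 2*v < -3)) && ((!(store(mem, 1, -tot + 7)[v + 2] == 1)) ==> 2*v < -3))) && ((!(mem[v + 2] == 1)) ==> 2*v < -3)
Answer: WP = (mem[v + 2] == 1 ==> ((store(mem, 1, -tot + 7)[v + 2] == 1 ==> ((!(store(store(mem, 1, -tot + 7), 1, -tot + 7)[v + 2] == 1)) && 2*v < -3)) && ((!(store(mem, 1, -tot + 7)[v + 2] == 1)) ==> 2*v < -3))) && ((!(mem[v + 2] == 1)) ==> 2*v < -3)


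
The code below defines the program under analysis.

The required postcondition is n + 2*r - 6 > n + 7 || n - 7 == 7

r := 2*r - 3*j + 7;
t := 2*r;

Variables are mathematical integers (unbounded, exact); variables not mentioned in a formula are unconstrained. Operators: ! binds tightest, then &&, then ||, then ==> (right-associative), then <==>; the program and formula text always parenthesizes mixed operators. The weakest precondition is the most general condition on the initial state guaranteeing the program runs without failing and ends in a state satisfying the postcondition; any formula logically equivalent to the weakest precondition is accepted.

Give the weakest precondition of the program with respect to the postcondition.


Working backward. After the program, the postcondition n + 2*r - 6 > n + 7 || n - 7 == 7 must hold; in canonical form it is 2*r > 13 || n == 14.
Before t := 2*r: 2*r > 13 || n == 14
Before r := 2*r - 3*j + 7: 4*r > 6*j - 1 || n == 14
Answer: WP = 4*r > 6*j - 1 || n == 14


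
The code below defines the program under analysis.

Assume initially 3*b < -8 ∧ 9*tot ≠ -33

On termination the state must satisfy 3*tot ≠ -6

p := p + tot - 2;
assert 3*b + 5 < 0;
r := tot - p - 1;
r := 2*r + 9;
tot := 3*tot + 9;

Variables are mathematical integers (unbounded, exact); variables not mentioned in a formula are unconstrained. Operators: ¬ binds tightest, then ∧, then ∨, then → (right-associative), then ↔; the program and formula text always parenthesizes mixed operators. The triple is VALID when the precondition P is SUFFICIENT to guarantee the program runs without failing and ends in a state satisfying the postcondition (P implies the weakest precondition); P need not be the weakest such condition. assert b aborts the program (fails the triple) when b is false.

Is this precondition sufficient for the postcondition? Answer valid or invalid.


Working backward. After the program, 3*tot ≠ -6 must hold.
Before tot := 3*tot + 9: 9*tot ≠ -33
Before r := 2*r + 9: 9*tot ≠ -33
Before r := tot - p - 1: 9*tot ≠ -33
Before assert 3*b + 5 < 0: 3*b < -5 ∧ 9*tot ≠ -33
Before p := p + tot - 2: 3*b < -5 ∧ 9*tot ≠ -33
The weakest precondition is 3*b < -5 ∧ 9*tot ≠ -33.
Check whether 3*b < -8 ∧ 9*tot ≠ -33 implies it.
Every state satisfying the precondition satisfies the weakest precondition: the implication holds.
Answer: valid


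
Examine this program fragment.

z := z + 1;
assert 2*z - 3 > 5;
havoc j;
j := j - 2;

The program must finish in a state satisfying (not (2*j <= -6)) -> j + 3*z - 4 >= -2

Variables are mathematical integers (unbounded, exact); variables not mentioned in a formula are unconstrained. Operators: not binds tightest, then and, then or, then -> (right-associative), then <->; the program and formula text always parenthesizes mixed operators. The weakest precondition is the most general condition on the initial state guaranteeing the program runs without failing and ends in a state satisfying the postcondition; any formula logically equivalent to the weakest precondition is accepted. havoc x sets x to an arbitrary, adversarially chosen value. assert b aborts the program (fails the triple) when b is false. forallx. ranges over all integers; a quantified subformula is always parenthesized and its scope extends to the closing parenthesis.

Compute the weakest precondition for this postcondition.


Working backward. After the program, the postcondition (not (2*j <= -6)) -> j + 3*z - 4 >= -2 must hold; in canonical form it is (not (2*j <= -6)) -> j + 3*z >= 2.
Before j := j - 2: (not (2*j <= -2)) -> j + 3*z >= 4
Before havoc j: forall j_1. ((not (2*j_1 <= -2)) -> j_1 + 3*z >= 4)
Before assert 2*z - 3 > 5: 2*z > 8 and (forall j_1. ((not (2*j_1 <= -2)) -> j_1 + 3*z >= 4))
Before z := z + 1: 2*z > 6 and (forall j_1. ((not (2*j_1 <= -2)) -> j_1 + 3*z >= 1))
Answer: WP = 2*z > 6 and (forall j_1. ((not (2*j_1 <= -2)) -> j_1 + 3*z >= 1))


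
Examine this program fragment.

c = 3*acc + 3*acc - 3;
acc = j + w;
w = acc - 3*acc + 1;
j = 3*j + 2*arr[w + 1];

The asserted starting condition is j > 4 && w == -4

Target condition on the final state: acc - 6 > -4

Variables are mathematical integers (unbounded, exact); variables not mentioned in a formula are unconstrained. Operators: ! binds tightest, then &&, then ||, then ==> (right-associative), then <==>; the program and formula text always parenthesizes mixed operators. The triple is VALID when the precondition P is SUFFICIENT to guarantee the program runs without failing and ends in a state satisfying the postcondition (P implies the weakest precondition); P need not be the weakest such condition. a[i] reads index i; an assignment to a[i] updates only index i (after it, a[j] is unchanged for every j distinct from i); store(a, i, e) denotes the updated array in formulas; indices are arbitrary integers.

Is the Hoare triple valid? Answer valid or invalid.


Working backward. After the program, the postcondition acc - 6 > -4 must hold; in canonical form it is acc > 2.
Before j := 3*j + 2*arr[w + 1]: acc > 2
Before w := acc - 3*acc + 1: acc > 2
Before acc := j + w: j + w > 2
Before c := 3*acc + 3*acc - 3: j + w > 2
The weakest precondition is j + w > 2.
Check whether j > 4 && w == -4 implies it.
Countermodel: at the initial state j = 5, w = -4, the precondition holds but the weakest precondition fails.
Answer: invalid


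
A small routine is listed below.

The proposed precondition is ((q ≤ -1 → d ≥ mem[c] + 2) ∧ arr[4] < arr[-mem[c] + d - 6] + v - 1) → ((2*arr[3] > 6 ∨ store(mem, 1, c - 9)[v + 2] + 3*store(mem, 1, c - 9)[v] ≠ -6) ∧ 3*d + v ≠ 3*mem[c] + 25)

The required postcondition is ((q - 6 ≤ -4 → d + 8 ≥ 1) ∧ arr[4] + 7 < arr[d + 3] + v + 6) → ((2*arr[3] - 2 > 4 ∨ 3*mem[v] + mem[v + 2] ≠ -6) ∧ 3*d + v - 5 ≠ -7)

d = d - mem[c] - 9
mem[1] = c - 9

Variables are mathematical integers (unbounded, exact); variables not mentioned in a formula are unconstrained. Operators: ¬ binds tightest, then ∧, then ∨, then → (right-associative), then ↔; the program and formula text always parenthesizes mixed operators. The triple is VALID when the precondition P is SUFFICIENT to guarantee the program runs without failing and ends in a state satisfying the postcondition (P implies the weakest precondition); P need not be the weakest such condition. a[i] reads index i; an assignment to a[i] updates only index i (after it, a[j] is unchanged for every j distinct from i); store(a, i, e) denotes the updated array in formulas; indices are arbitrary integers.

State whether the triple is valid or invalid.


Working backward. After the program, the postcondition ((q - 6 ≤ -4 → d + 8 ≥ 1) ∧ arr[4] + 7 < arr[d + 3] + v + 6) → ((2*arr[3] - 2 > 4 ∨ 3*mem[v] + mem[v + 2] ≠ -6) ∧ 3*d + v - 5 ≠ -7) must hold; in canonical form it is ((q ≤ 2 → d ≥ -7) ∧ arr[4] < arr[d + 3] + v - 1) → ((2*arr[3] > 6 ∨ mem[v + 2] + 3*mem[v] ≠ -6) ∧ 3*d + v ≠ -2).
Before mem[1] := c - 9: ((q ≤ 2 → d ≥ -7) ∧ arr[4] < arr[d + 3] + v - 1) → ((2*arr[3] > 6 ∨ store(mem, 1, c - 9)[v + 2] + 3*store(mem, 1, c - 9)[v] ≠ -6) ∧ 3*d + v ≠ -2)
Before d := d - mem[c] - 9: ((q ≤ 2 → d ≥ mem[c] + 2) ∧ arr[4] < arr[-mem[c] + d - 6] + v - 1) → ((2*arr[3] > 6 ∨ store(mem, 1, c - 9)[v + 2] + 3*store(mem, 1, c - 9)[v] ≠ -6) ∧ 3*d + v ≠ 3*mem[c] + 25)
The weakest precondition is ((q ≤ 2 → d ≥ mem[c] + 2) ∧ arr[4] < arr[-mem[c] + d - 6] + v - 1) → ((2*arr[3] > 6 ∨ store(mem, 1, c - 9)[v + 2] + 3*store(mem, 1, c - 9)[v] ≠ -6) ∧ 3*d + v ≠ 3*mem[c] + 25).
Check whether ((q ≤ -1 → d ≥ mem[c] + 2) ∧ arr[4] < arr[-mem[c] + d - 6] + v - 1) → ((2*arr[3] > 6 ∨ store(mem, 1, c - 9)[v + 2] + 3*store(mem, 1, c - 9)[v] ≠ -6) ∧ 3*d + v ≠ 3*mem[c] + 25) implies it.
Every state satisfying the precondition satisfies the weakest precondition: the implication holds.
Answer: valid


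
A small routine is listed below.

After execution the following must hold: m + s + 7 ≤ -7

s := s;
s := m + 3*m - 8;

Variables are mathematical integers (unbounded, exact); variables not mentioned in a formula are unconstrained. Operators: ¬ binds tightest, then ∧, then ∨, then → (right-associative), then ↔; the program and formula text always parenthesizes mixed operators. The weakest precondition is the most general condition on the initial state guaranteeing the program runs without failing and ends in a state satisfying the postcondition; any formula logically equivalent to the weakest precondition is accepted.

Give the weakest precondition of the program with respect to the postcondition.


Working backward. After the program, the postcondition m + s + 7 ≤ -7 must hold; in canonical form it is m + s ≤ -14.
Before s := m + 3*m - 8: 5*m ≤ -6
Before s := s: 5*m ≤ -6
Answer: WP = 5*m ≤ -6


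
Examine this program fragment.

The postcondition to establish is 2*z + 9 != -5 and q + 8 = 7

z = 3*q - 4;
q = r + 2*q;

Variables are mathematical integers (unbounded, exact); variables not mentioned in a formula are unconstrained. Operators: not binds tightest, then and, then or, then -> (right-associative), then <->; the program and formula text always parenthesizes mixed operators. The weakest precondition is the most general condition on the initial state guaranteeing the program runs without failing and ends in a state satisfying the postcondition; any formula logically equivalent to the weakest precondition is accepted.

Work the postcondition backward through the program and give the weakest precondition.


Working backward. After the program, the postcondition 2*z + 9 != -5 and q + 8 = 7 must hold; in canonical form it is 2*z != -14 and q = -1.
Before q := r + 2*q: 2*z != -14 and 2*q + r = -1
Before z := 3*q - 4: 6*q != -6 and 2*q + r = -1
Answer: WP = 6*q != -6 and 2*q + r = -1


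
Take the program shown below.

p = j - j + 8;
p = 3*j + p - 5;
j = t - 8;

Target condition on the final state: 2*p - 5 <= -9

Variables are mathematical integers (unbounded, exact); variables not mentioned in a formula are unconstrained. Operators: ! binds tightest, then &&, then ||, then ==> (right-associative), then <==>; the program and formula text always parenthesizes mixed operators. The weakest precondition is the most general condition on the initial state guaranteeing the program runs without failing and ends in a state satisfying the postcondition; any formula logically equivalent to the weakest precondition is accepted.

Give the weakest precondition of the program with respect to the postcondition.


Working backward. After the program, the postcondition 2*p - 5 <= -9 must hold; in canonical form it is 2*p <= -4.
Before j := t - 8: 2*p <= -4
Before p := 3*j + p - 5: 6*j + 2*p <= 6
Before p := j - j + 8: 6*j <= -10
Answer: WP = 6*j <= -10


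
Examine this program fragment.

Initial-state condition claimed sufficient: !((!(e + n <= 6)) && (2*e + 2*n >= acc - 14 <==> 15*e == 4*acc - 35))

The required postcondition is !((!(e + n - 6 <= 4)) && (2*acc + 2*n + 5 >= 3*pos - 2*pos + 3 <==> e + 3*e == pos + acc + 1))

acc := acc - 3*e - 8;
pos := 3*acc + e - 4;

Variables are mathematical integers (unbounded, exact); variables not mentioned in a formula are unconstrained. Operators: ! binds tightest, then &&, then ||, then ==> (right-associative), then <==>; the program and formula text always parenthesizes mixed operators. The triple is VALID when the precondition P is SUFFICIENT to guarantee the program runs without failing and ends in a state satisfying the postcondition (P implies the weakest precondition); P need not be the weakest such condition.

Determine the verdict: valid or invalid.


Working backward. After the program, the postcondition !((!(e + n - 6 <= 4)) && (2*acc + 2*n + 5 >= 3*pos - 2*pos + 3 <==> e + 3*e == pos + acc + 1)) must hold; in canonical form it is !((!(e + n <= 10)) && (2*acc + 2*n >= pos - 2 <==> 4*e == acc + pos + 1)).
Before pos := 3*acc + e - 4: !((!(e + n <= 10)) && (2*n >= acc + e - 6 <==> 3*e == 4*acc - 3))
Before acc := acc - 3*e - 8: !((!(e + n <= 10)) && (2*e + 2*n >= acc - 14 <==> 15*e == 4*acc - 35))
The weakest precondition is !((!(e + n <= 10)) && (2*e + 2*n >= acc - 14 <==> 15*e == 4*acc - 35)).
Check whether !((!(e + n <= 6)) && (2*e + 2*n >= acc - 14 <==> 15*e == 4*acc - 35)) implies it.
Every state satisfying the precondition satisfies the weakest precondition: the implication holds.
Answer: valid


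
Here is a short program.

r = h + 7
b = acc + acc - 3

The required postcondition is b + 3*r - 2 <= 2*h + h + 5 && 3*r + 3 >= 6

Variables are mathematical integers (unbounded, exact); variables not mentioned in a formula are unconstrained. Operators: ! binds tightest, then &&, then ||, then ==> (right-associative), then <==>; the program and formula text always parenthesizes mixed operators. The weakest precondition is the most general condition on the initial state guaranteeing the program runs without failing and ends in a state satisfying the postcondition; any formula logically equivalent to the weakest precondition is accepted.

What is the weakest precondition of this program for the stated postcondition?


Working backward. After the program, the postcondition b + 3*r - 2 <= 2*h + h + 5 && 3*r + 3 >= 6 must hold; in canonical form it is b + 3*r <= 3*h + 7 && 3*r >= 3.
Before b := acc + acc - 3: 2*acc + 3*r <= 3*h + 10 && 3*r >= 3
Before r := h + 7: 2*acc <= -11 && 3*h >= -18
Answer: WP = 2*acc <= -11 && 3*h >= -18


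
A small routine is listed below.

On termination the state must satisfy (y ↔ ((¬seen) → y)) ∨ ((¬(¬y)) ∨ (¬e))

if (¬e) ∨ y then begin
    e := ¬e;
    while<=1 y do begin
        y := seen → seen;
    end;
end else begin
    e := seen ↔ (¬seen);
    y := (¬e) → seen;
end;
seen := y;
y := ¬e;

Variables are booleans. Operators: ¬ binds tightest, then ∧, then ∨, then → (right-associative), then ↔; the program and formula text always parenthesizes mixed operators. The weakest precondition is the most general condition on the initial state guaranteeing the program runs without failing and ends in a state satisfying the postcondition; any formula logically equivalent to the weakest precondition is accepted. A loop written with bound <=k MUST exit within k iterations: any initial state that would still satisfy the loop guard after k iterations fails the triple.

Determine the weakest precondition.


Working backward. After the program, the postcondition (y ↔ ((¬seen) → y)) ∨ ((¬(¬y)) ∨ (¬e)) must hold; in canonical form it is (y ↔ ((¬seen) → y)) ∨ y ∨ (¬e).
Before y := ¬e: ((¬e) ↔ ((¬seen) → (¬e))) ∨ (¬e)
Before seen := y: ((¬e) ↔ ((¬y) → (¬e))) ∨ (¬e)
Then branch requires (¬y) ∧ ((¬y) → ((e ↔ ((¬y) → e)) ∨ e)); else branch requires ((¬(seen ↔ (¬seen))) ↔ ((¬((¬(seen ↔ (¬seen))) → seen)) → (¬(seen ↔ (¬seen))))) ∨ (¬(seen ↔ (¬seen))).
Before the if: (((¬e) ∨ y) → ((¬y) ∧ ((¬y) → ((e ↔ ((¬y) → e)) ∨ e)))) ∧ ((¬((¬e) ∨ y)) → (((¬(seen ↔ (¬seen))) ↔ ((¬((¬(seen ↔ (¬seen))) → seen)) → (¬(seen ↔ (¬seen))))) ∨ (¬(seen ↔ (¬seen)))))
Answer: WP = (((¬e) ∨ y) → ((¬y) ∧ ((¬y) → ((e ↔ ((¬y) → e)) ∨ e)))) ∧ ((¬((¬e) ∨ y)) → (((¬(seen ↔ (¬seen))) ↔ ((¬((¬(seen ↔ (¬seen))) → seen)) → (¬(seen ↔ (¬seen))))) ∨ (¬(seen ↔ (¬seen)))))


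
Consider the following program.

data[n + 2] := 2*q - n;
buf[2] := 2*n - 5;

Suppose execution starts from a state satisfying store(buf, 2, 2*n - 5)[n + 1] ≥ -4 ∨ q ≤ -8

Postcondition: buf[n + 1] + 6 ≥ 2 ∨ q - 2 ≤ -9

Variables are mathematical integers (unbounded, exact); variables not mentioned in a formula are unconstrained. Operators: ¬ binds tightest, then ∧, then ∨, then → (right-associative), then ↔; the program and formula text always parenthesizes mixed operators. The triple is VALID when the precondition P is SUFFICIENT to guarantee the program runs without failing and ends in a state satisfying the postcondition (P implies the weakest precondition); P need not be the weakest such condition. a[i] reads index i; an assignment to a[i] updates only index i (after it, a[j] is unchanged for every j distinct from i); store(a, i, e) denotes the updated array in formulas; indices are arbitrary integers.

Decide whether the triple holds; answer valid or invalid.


Working backward. After the program, the postcondition buf[n + 1] + 6 ≥ 2 ∨ q - 2 ≤ -9 must hold; in canonical form it is buf[n + 1] ≥ -4 ∨ q ≤ -7.
Before buf[2] := 2*n - 5: store(buf, 2, 2*n - 5)[n + 1] ≥ -4 ∨ q ≤ -7
Before data[n + 2] := 2*q - n: store(buf, 2, 2*n - 5)[n + 1] ≥ -4 ∨ q ≤ -7
The weakest precondition is store(buf, 2, 2*n - 5)[n + 1] ≥ -4 ∨ q ≤ -7.
Check whether store(buf, 2, 2*n - 5)[n + 1] ≥ -4 ∨ q ≤ -8 implies it.
Every state satisfying the precondition satisfies the weakest precondition: the implication holds.
Answer: valid


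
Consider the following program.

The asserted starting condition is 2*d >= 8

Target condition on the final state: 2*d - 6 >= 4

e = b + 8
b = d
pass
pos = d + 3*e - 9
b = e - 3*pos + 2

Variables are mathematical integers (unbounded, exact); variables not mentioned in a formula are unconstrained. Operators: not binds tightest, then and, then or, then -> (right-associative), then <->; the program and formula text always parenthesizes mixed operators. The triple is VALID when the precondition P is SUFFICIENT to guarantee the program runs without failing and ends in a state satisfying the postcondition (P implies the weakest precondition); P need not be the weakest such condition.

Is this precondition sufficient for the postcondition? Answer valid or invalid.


Working backward. After the program, the postcondition 2*d - 6 >= 4 must hold; in canonical form it is 2*d >= 10.
Before b := e - 3*pos + 2: 2*d >= 10
Before pos := d + 3*e - 9: 2*d >= 10
Before skip: 2*d >= 10
Before b := d: 2*d >= 10
Before e := b + 8: 2*d >= 10
The weakest precondition is 2*d >= 10.
Check whether 2*d >= 8 implies it.
Countermodel: at the initial state d = 4, the precondition holds but the weakest precondition fails.
Answer: invalid


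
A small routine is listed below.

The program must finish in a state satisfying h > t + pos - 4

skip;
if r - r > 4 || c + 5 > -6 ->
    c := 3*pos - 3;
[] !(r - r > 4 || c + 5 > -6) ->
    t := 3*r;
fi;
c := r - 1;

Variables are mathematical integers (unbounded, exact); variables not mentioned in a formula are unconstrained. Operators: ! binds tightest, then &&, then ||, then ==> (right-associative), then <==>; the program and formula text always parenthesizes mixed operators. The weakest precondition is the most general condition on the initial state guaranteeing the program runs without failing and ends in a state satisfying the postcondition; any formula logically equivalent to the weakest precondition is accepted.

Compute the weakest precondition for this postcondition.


Working backward. After the program, the postcondition h > t + pos - 4 must hold; in canonical form it is h > pos + t - 4.
Before c := r - 1: h > pos + t - 4
Then branch requires h > pos + t - 4; else branch requires h > pos + 3*r - 4.
Before the if: (c > -11 ==> h > pos + t - 4) && ((!(c > -11)) ==> h > pos + 3*r - 4)
Before skip: (c > -11 ==> h > pos + t - 4) && ((!(c > -11)) ==> h > pos + 3*r - 4)
Answer: WP = (c > -11 ==> h > pos + t - 4) && ((!(c > -11)) ==> h > pos + 3*r - 4)


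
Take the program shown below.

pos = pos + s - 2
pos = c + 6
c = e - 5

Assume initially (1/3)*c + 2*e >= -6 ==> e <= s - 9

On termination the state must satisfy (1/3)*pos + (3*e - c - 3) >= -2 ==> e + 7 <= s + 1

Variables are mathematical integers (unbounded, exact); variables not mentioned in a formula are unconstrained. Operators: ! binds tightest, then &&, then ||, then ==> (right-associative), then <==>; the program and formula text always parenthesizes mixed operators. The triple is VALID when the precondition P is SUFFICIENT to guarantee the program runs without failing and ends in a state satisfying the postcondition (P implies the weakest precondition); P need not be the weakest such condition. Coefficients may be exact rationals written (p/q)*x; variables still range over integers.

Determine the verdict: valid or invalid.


Working backward. After the program, the postcondition (1/3)*pos + (3*e - c - 3) >= -2 ==> e + 7 <= s + 1 must hold; in canonical form it is 3*e + (1/3)*pos >= c + 1 ==> e <= s - 6.
Before c := e - 5: 2*e + (1/3)*pos >= -4 ==> e <= s - 6
Before pos := c + 6: (1/3)*c + 2*e >= -6 ==> e <= s - 6
Before pos := pos + s - 2: (1/3)*c + 2*e >= -6 ==> e <= s - 6
The weakest precondition is (1/3)*c + 2*e >= -6 ==> e <= s - 6.
Check whether (1/3)*c + 2*e >= -6 ==> e <= s - 9 implies it.
Every state satisfying the precondition satisfies the weakest precondition: the implication holds.
Answer: valid


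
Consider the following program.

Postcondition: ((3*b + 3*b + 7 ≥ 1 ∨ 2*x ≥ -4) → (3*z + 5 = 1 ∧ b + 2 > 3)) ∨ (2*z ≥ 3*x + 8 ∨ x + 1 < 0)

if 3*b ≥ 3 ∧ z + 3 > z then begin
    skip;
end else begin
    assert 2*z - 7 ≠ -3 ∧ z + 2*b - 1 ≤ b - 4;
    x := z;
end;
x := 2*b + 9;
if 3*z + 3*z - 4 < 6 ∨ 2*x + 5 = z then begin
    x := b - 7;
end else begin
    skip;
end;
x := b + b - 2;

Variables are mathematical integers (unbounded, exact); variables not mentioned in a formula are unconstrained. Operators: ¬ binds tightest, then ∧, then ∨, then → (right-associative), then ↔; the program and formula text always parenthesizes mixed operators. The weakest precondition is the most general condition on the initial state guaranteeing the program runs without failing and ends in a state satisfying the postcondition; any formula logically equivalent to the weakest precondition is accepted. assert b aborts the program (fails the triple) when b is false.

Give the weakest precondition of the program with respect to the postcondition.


Working backward. After the program, the postcondition ((3*b + 3*b + 7 ≥ 1 ∨ 2*x ≥ -4) → (3*z + 5 = 1 ∧ b + 2 > 3)) ∨ (2*z ≥ 3*x + 8 ∨ x + 1 < 0) must hold; in canonical form it is ((6*b ≥ -6 ∨ 2*x ≥ -4) → (3*z = -4 ∧ b > 1)) ∨ 2*z ≥ 3*x + 8 ∨ x < -1.
Before x := b + b - 2: ((6*b ≥ -6 ∨ 4*b ≥ 0) → (3*z = -4 ∧ b > 1)) ∨ 2*z ≥ 6*b + 2 ∨ 2*b < 1
Then branch requires ((6*b ≥ -6 ∨ 4*b ≥ 0) → (3*z = -4 ∧ b > 1)) ∨ 2*z ≥ 6*b + 2 ∨ 2*b < 1; else branch requires ((6*b ≥ -6 ∨ 4*b ≥ 0) → (3*z = -4 ∧ b > 1)) ∨ 2*z ≥ 6*b + 2 ∨ 2*b < 1.
Before the if: ((6*z < 10 ∨ 2*x = z - 5) → (((6*b ≥ -6 ∨ 4*b ≥ 0) → (3*z = -4 ∧ b > 1)) ∨ 2*z ≥ 6*b + 2 ∨ 2*b < 1)) ∧ ((¬(6*z < 10 ∨ 2*x = z - 5)) → (((6*b ≥ -6 ∨ 4*b ≥ 0) → (3*z = -4 ∧ b > 1)) ∨ 2*z ≥ 6*b + 2 ∨ 2*b < 1))
Before x := 2*b + 9: ((6*z < 10 ∨ 4*b = z - 23) → (((6*b ≥ -6 ∨ 4*b ≥ 0) → (3*z = -4 ∧ b > 1)) ∨ 2*z ≥ 6*b + 2 ∨ 2*b < 1)) ∧ ((¬(6*z < 10 ∨ 4*b = z - 23)) → (((6*b ≥ -6 ∨ 4*b ≥ 0) → (3*z = -4 ∧ b > 1)) ∨ 2*z ≥ 6*b + 2 ∨ 2*b < 1))
Then branch requires ((6*z < 10 ∨ 4*b = z - 23) → (((6*b ≥ -6 ∨ 4*b ≥ 0) → (3*z = -4 ∧ b > 1)) ∨ 2*z ≥ 6*b + 2 ∨ 2*b < 1)) ∧ ((¬(6*z < 10 ∨ 4*b = z - 23)) → (((6*b ≥ -6 ∨ 4*b ≥ 0) → (3*z = -4 ∧ b > 1)) ∨ 2*z ≥ 6*b + 2 ∨ 2*b < 1)); else branch requires 2*z ≠ 4 ∧ b + z ≤ -3 ∧ ((6*z < 10 ∨ 4*b = z - 23) → (((6*b ≥ -6 ∨ 4*b ≥ 0) → (3*z = -4 ∧ b > 1)) ∨ 2*z ≥ 6*b + 2 ∨ 2*b < 1)) ∧ ((¬(6*z < 10 ∨ 4*b = z - 23)) → (((6*b ≥ -6 ∨ 4*b ≥ 0) → (3*z = -4 ∧ b > 1)) ∨ 2*z ≥ 6*b + 2 ∨ 2*b < 1)).
Before the if: (3*b ≥ 3 → (((6*z < 10 ∨ 4*b = z - 23) → (((6*b ≥ -6 ∨ 4*b ≥ 0) → (3*z = -4 ∧ b > 1)) ∨ 2*z ≥ 6*b + 2 ∨ 2*b < 1)) ∧ ((¬(6*z < 10 ∨ 4*b = z - 23)) → (((6*b ≥ -6 ∨ 4*b ≥ 0) → (3*z = -4 ∧ b > 1)) ∨ 2*z ≥ 6*b + 2 ∨ 2*b < 1)))) ∧ ((¬(3*b ≥ 3)) → (2*z ≠ 4 ∧ b + z ≤ -3 ∧ ((6*z < 10 ∨ 4*b = z - 23) → (((6*b ≥ -6 ∨ 4*b ≥ 0) → (3*z = -4 ∧ b > 1)) ∨ 2*z ≥ 6*b + 2 ∨ 2*b < 1)) ∧ ((¬(6*z < 10 ∨ 4*b = z - 23)) → (((6*b ≥ -6 ∨ 4*b ≥ 0) → (3*z = -4 ∧ b > 1)) ∨ 2*z ≥ 6*b + 2 ∨ 2*b < 1))))
Answer: WP = (3*b ≥ 3 → (((6*z < 10 ∨ 4*b = z - 23) → (((6*b ≥ -6 ∨ 4*b ≥ 0) → (3*z = -4 ∧ b > 1)) ∨ 2*z ≥ 6*b + 2 ∨ 2*b < 1)) ∧ ((¬(6*z < 10 ∨ 4*b = z - 23)) → (((6*b ≥ -6 ∨ 4*b ≥ 0) → (3*z = -4 ∧ b > 1)) ∨ 2*z ≥ 6*b + 2 ∨ 2*b < 1)))) ∧ ((¬(3*b ≥ 3)) → (2*z ≠ 4 ∧ b + z ≤ -3 ∧ ((6*z < 10 ∨ 4*b = z - 23) → (((6*b ≥ -6 ∨ 4*b ≥ 0) → (3*z = -4 ∧ b > 1)) ∨ 2*z ≥ 6*b + 2 ∨ 2*b < 1)) ∧ ((¬(6*z < 10 ∨ 4*b = z - 23)) → (((6*b ≥ -6 ∨ 4*b ≥ 0) → (3*z = -4 ∧ b > 1)) ∨ 2*z ≥ 6*b + 2 ∨ 2*b < 1))))


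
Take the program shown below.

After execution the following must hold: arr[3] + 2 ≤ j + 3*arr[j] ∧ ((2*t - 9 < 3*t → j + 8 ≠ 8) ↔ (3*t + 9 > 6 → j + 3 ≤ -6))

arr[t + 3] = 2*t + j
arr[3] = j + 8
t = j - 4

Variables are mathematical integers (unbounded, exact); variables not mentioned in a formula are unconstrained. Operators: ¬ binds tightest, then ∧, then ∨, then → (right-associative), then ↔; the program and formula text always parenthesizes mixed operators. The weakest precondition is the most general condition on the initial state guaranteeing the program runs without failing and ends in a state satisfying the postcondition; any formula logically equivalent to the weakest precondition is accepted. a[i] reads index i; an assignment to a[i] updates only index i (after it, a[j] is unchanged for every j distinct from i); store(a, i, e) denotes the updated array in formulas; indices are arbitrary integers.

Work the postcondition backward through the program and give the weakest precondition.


Working backward. After the program, the postcondition arr[3] + 2 ≤ j + 3*arr[j] ∧ ((2*t - 9 < 3*t → j + 8 ≠ 8) ↔ (3*t + 9 > 6 → j + 3 ≤ -6)) must hold; in canonical form it is arr[3] ≤ 3*arr[j] + j - 2 ∧ ((t > -9 → j ≠ 0) ↔ (3*t > -3 → j ≤ -9)).
Before t := j - 4: arr[3] ≤ 3*arr[j] + j - 2 ∧ ((j > -5 → j ≠ 0) ↔ (3*j > 9 → j ≤ -9))
Before arr[3] := j + 8: 3*store(arr, 3, j + 8)[j] ≥ 10 ∧ ((j > -5 → j ≠ 0) ↔ (3*j > 9 → j ≤ -9))
Before arr[t + 3] := 2*t + j: 3*store(store(arr, t + 3, j + 2*t), 3, j + 8)[j] ≥ 10 ∧ ((j > -5 → j ≠ 0) ↔ (3*j > 9 → j ≤ -9))
Answer: WP = 3*store(store(arr, t + 3, j + 2*t), 3, j + 8)[j] ≥ 10 ∧ ((j > -5 → j ≠ 0) ↔ (3*j > 9 → j ≤ -9))


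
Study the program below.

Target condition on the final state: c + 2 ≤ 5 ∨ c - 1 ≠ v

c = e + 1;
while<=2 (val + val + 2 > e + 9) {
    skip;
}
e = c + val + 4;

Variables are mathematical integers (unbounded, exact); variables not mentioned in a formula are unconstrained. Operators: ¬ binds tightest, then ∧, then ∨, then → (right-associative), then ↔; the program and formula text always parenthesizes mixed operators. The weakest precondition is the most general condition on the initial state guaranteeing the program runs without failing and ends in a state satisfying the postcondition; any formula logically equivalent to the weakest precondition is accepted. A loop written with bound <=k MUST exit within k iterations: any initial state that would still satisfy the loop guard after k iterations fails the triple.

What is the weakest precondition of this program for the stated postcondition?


Working backward. After the program, the postcondition c + 2 ≤ 5 ∨ c - 1 ≠ v must hold; in canonical form it is c ≤ 3 ∨ c ≠ v + 1.
Before e := c + val + 4: c ≤ 3 ∨ c ≠ v + 1
Before the loop (bound <=2), unroll the exhaustion recursion (WP_0 = exit-now case; WP_j = one more guarded iteration, up to j = 2):
  WP_0: (¬(2*val > e + 7)) ∧ (c ≤ 3 ∨ c ≠ v + 1)
  WP_1: (2*val > e + 7 → ((¬(2*val > e + 7)) ∧ (c ≤ 3 ∨ c ≠ v + 1))) ∧ ((¬(2*val > e + 7)) → (c ≤ 3 ∨ c ≠ v + 1))
  WP_2: (2*val > e + 7 → ((2*val > e + 7 → ((¬(2*val > e + 7)) ∧ (c ≤ 3 ∨ c ≠ v + 1))) ∧ ((¬(2*val > e + 7)) → (c ≤ 3 ∨ c ≠ v + 1)))) ∧ ((¬(2*val > e + 7)) → (c ≤ 3 ∨ c ≠ v + 1))
So before the loop: (2*val > e + 7 → ((2*val > e + 7 → ((¬(2*val > e + 7)) ∧ (c ≤ 3 ∨ c ≠ v + 1))) ∧ ((¬(2*val > e + 7)) → (c ≤ 3 ∨ c ≠ v + 1)))) ∧ ((¬(2*val > e + 7)) → (c ≤ 3 ∨ c ≠ v + 1))
Before c := e + 1: (2*val > e + 7 → ((2*val > e + 7 → ((¬(2*val > e + 7)) ∧ (e ≤ 2 ∨ e ≠ v))) ∧ ((¬(2*val > e + 7)) → (e ≤ 2 ∨ e ≠ v)))) ∧ ((¬(2*val > e + 7)) → (e ≤ 2 ∨ e ≠ v))
Answer: WP = (2*val > e + 7 → ((2*val > e + 7 → ((¬(2*val > e + 7)) ∧ (e ≤ 2 ∨ e ≠ v))) ∧ ((¬(2*val > e + 7)) → (e ≤ 2 ∨ e ≠ v)))) ∧ ((¬(2*val > e + 7)) → (e ≤ 2 ∨ e ≠ v))


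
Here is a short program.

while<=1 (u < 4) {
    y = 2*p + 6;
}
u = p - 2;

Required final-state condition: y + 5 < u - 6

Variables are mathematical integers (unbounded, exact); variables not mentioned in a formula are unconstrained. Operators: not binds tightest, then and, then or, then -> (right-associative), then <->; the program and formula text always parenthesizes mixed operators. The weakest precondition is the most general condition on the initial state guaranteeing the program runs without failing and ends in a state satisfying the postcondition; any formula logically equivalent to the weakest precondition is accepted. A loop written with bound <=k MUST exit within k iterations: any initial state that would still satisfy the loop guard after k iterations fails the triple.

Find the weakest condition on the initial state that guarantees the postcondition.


Working backward. After the program, the postcondition y + 5 < u - 6 must hold; in canonical form it is y < u - 11.
Before u := p - 2: y < p - 13
Before the loop (bound <=1), unroll the exhaustion recursion (WP_0 = exit-now case; WP_j = one more guarded iteration, up to j = 1):
  WP_0: (not (u < 4)) and y < p - 13
  WP_1: (u < 4 -> ((not (u < 4)) and p < -19)) and ((not (u < 4)) -> y < p - 13)
So before the loop: (u < 4 -> ((not (u < 4)) and p < -19)) and ((not (u < 4)) -> y < p - 13)
Answer: WP = (u < 4 -> ((not (u < 4)) and p < -19)) and ((not (u < 4)) -> y < p - 13)


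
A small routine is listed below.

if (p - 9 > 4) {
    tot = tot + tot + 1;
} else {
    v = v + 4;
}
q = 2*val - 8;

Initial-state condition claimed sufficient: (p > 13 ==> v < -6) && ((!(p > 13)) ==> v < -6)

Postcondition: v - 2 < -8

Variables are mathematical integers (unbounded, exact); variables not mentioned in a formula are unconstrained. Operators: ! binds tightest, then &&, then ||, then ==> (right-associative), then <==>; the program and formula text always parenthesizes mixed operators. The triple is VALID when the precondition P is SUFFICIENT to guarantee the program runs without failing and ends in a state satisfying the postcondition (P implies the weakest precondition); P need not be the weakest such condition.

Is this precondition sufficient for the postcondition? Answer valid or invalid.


Working backward. After the program, the postcondition v - 2 < -8 must hold; in canonical form it is v < -6.
Before q := 2*val - 8: v < -6
Then branch requires v < -6; else branch requires v < -10.
Before the if: (p > 13 ==> v < -6) && ((!(p > 13)) ==> v < -10)
The weakest precondition is (p > 13 ==> v < -6) && ((!(p > 13)) ==> v < -10).
Check whether (p > 13 ==> v < -6) && ((!(p > 13)) ==> v < -6) implies it.
Countermodel: at the initial state p = 13, v = -10, the precondition holds but the weakest precondition fails.
Answer: invalid


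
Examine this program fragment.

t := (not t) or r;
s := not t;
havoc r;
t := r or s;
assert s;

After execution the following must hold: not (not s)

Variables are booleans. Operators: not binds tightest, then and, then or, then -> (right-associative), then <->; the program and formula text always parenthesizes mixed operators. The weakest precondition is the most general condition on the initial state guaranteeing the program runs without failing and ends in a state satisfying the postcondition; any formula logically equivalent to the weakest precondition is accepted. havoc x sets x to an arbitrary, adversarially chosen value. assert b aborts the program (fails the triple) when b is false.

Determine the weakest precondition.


Working backward. After the program, the postcondition not (not s) must hold; in canonical form it is s.
Before assert s: s
Before t := r or s: s
Before havoc r: s
Before s := not t: not t
Before t := (not t) or r: not ((not t) or r)
Answer: WP = not ((not t) or r)


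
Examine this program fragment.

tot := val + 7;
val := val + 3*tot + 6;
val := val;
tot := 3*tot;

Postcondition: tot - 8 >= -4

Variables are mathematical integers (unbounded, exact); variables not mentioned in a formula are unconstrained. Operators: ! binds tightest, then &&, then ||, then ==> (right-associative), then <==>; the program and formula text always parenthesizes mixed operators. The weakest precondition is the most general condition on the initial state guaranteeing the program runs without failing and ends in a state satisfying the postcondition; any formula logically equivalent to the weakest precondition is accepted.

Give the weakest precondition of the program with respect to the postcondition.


Working backward. After the program, the postcondition tot - 8 >= -4 must hold; in canonical form it is tot >= 4.
Before tot := 3*tot: 3*tot >= 4
Before val := val: 3*tot >= 4
Before val := val + 3*tot + 6: 3*tot >= 4
Before tot := val + 7: 3*val >= -17
Answer: WP = 3*val >= -17


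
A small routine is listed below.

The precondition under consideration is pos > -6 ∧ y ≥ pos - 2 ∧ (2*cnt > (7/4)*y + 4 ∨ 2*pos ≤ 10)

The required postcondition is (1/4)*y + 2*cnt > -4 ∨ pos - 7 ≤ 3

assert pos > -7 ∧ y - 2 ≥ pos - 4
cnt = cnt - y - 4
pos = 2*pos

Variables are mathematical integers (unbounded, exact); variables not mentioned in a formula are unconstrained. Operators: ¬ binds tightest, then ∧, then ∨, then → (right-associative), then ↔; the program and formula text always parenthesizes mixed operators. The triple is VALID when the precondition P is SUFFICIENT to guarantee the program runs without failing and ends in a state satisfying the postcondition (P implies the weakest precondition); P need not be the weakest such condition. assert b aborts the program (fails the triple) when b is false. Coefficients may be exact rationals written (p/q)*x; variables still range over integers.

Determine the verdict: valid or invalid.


Working backward. After the program, the postcondition (1/4)*y + 2*cnt > -4 ∨ pos - 7 ≤ 3 must hold; in canonical form it is 2*cnt + (1/4)*y > -4 ∨ pos ≤ 10.
Before pos := 2*pos: 2*cnt + (1/4)*y > -4 ∨ 2*pos ≤ 10
Before cnt := cnt - y - 4: 2*cnt > (7/4)*y + 4 ∨ 2*pos ≤ 10
Before assert pos > -7 ∧ y - 2 ≥ pos - 4: pos > -7 ∧ y ≥ pos - 2 ∧ (2*cnt > (7/4)*y + 4 ∨ 2*pos ≤ 10)
The weakest precondition is pos > -7 ∧ y ≥ pos - 2 ∧ (2*cnt > (7/4)*y + 4 ∨ 2*pos ≤ 10).
Check whether pos > -6 ∧ y ≥ pos - 2 ∧ (2*cnt > (7/4)*y + 4 ∨ 2*pos ≤ 10) implies it.
Every state satisfying the precondition satisfies the weakest precondition: the implication holds.
Answer: valid


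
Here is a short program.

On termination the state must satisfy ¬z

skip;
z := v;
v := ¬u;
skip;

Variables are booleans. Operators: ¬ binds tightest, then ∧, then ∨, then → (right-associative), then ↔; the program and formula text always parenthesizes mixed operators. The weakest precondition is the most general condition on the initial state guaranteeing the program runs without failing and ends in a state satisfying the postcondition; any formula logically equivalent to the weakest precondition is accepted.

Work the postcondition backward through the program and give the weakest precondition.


Working backward. After the program, ¬z must hold.
Before skip: ¬z
Before v := ¬u: ¬z
Before z := v: ¬v
Before skip: ¬v
Answer: WP = ¬v


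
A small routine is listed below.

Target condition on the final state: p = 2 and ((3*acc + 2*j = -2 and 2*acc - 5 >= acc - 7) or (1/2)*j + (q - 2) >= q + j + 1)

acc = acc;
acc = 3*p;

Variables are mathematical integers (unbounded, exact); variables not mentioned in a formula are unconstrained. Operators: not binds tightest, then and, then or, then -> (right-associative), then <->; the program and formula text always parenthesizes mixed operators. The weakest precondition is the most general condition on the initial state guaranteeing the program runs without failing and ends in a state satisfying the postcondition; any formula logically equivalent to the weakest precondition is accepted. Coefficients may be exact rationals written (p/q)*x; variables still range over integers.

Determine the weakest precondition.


Working backward. After the program, the postcondition p = 2 and ((3*acc + 2*j = -2 and 2*acc - 5 >= acc - 7) or (1/2)*j + (q - 2) >= q + j + 1) must hold; in canonical form it is p = 2 and ((3*acc + 2*j = -2 and acc >= -2) or (1/2)*j <= -3).
Before acc := 3*p: p = 2 and ((2*j + 9*p = -2 and 3*p >= -2) or (1/2)*j <= -3)
Before acc := acc: p = 2 and ((2*j + 9*p = -2 and 3*p >= -2) or (1/2)*j <= -3)
Answer: WP = p = 2 and ((2*j + 9*p = -2 and 3*p >= -2) or (1/2)*j <= -3)


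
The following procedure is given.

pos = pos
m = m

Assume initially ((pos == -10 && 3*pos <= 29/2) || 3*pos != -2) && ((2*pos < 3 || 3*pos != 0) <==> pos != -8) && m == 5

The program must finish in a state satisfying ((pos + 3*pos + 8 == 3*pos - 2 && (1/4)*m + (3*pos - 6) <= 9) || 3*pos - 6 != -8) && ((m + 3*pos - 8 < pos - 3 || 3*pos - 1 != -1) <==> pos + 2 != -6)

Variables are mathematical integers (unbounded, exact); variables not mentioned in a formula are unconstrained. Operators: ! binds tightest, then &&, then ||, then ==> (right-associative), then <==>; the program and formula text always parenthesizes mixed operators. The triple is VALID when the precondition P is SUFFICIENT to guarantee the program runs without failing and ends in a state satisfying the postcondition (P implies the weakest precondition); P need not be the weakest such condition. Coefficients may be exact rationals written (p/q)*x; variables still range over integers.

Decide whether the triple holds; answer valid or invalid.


Working backward. After the program, the postcondition ((pos + 3*pos + 8 == 3*pos - 2 && (1/4)*m + (3*pos - 6) <= 9) || 3*pos - 6 != -8) && ((m + 3*pos - 8 < pos - 3 || 3*pos - 1 != -1) <==> pos + 2 != -6) must hold; in canonical form it is ((pos == -10 && (1/4)*m + 3*pos <= 15) || 3*pos != -2) && ((m + 2*pos < 5 || 3*pos != 0) <==> pos != -8).
Before m := m: ((pos == -10 && (1/4)*m + 3*pos <= 15) || 3*pos != -2) && ((m + 2*pos < 5 || 3*pos != 0) <==> pos != -8)
Before pos := pos: ((pos == -10 && (1/4)*m + 3*pos <= 15) || 3*pos != -2) && ((m + 2*pos < 5 || 3*pos != 0) <==> pos != -8)
The weakest precondition is ((pos == -10 && (1/4)*m + 3*pos <= 15) || 3*pos != -2) && ((m + 2*pos < 5 || 3*pos != 0) <==> pos != -8).
Check whether ((pos == -10 && 3*pos <= 29/2) || 3*pos != -2) && ((2*pos < 3 || 3*pos != 0) <==> pos != -8) && m == 5 implies it.
Countermodel: at the initial state m = 5, pos = 0, the precondition holds but the weakest precondition fails.
Answer: invalid
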